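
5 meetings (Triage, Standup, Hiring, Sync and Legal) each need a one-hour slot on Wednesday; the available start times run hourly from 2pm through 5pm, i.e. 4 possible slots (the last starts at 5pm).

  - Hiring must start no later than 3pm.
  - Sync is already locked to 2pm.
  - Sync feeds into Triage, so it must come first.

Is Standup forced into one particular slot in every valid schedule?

Standup can be 2pm (e.g. Hiring -> 2pm; Triage -> 3pm; Standup -> 2pm; Legal -> 2pm; Sync -> 2pm) or 3pm (e.g. Standup=3pm, Legal=2pm, Sync=2pm, Hiring=2pm, Triage=3pm).

No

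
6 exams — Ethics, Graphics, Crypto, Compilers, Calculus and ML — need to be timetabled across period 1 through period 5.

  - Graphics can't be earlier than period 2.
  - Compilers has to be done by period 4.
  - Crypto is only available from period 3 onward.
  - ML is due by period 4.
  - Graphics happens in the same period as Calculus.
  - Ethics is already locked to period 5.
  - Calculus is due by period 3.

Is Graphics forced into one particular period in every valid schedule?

No

Graphics can be period 2 (e.g. Ethics=period 5, Calculus=period 2, Graphics=period 2, ML=period 1, Compilers=period 1, Crypto=period 3) or period 3 (e.g. Ethics -> period 5, Graphics -> period 3, Compilers -> period 1, Calculus -> period 3, ML -> period 1, Crypto -> period 3).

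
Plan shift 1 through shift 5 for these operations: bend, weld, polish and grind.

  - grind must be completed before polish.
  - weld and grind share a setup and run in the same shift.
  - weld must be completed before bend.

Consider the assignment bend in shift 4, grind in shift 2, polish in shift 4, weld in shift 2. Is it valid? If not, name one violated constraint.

Yes

weld must be completed before bend — holds.
weld and grind share a setup and run in the same shift — holds.
grind must be completed before polish — holds.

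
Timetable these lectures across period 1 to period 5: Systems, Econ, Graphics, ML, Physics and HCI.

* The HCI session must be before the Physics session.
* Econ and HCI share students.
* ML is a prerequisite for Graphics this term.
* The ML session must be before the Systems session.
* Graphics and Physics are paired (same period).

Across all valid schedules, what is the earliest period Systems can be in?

period 2

Precedence pushes Systems to at least period 2.
Systems at period 2 is achievable: Systems in period 2; Physics in period 2; ML in period 1; HCI in period 1; Graphics in period 2; Econ in period 2.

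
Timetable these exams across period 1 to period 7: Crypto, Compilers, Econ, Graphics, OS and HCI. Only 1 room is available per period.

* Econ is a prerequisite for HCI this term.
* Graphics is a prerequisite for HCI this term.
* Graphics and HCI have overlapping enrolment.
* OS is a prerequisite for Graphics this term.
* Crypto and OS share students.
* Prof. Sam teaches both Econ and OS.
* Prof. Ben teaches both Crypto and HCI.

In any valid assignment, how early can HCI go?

period 4

Precedence pushes HCI to at least period 3.
HCI at period 4 is achievable: OS=period 1, Graphics=period 2, HCI=period 4, Econ=period 3, Crypto=period 5, Compilers=period 6.
Nothing earlier works — the conflict and capacity constraints rule out every period before period 4.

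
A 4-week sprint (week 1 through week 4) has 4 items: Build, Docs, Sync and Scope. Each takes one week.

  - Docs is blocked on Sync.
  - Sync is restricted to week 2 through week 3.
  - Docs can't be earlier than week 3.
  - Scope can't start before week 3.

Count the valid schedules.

Splitting on Build: it can be week 1 (6), week 2 (6), week 3 (6), week 4 (6). Listing each branch's schedules as (Docs, Sync, Scope) by week number:
Build=week 1: (3,2,3) (3,2,4) (4,2,3) (4,2,4) (4,3,3) (4,3,4) — 6.
Build=week 2: (3,2,3) (3,2,4) (4,2,3) (4,2,4) (4,3,3) (4,3,4) — 6.
Build=week 3: (3,2,3) (3,2,4) (4,2,3) (4,2,4) (4,3,3) (4,3,4) — 6.
Build=week 4: (3,2,3) (3,2,4) (4,2,3) (4,2,4) (4,3,3) (4,3,4) — 6.
Summing: 6 + 6 + 6 + 6 = 24.

24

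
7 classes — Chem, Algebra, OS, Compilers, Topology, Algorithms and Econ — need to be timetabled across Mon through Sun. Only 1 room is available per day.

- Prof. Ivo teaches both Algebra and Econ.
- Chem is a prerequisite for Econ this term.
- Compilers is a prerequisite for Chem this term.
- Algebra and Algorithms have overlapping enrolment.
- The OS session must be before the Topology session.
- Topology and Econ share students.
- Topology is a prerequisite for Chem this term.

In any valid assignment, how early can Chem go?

Thu

Precedence pushes Chem to at least Wed; downstream work caps Chem at Sat.
Chem at Thu is achievable: Algorithms=Sun, Econ=Fri, Algebra=Sat, Topology=Tue, Chem=Thu, OS=Mon, Compilers=Wed.
Nothing earlier works — the conflict and capacity constraints rule out every day before Thu.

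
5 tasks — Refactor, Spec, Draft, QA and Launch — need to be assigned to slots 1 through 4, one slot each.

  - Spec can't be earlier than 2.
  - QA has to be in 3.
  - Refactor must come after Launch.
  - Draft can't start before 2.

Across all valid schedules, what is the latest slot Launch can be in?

3

Downstream work caps Launch at 3.
Launch at 3 is achievable: QA in 3, Refactor in 4, Draft in 2, Spec in 2, Launch in 3.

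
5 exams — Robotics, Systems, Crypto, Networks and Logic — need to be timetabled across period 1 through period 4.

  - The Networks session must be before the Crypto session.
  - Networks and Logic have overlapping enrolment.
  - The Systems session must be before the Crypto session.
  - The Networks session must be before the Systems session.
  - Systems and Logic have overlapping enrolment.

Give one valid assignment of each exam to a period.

Networks in period 1; Robotics in period 1; Systems in period 2; Logic in period 3; Crypto in period 3

Checking: Networks(period 1) before Systems(period 2); Networks(period 1) before Crypto(period 3); Systems(period 2) before Crypto(period 3); Systems(period 2) != Logic(period 3); Networks(period 1) != Logic(period 3).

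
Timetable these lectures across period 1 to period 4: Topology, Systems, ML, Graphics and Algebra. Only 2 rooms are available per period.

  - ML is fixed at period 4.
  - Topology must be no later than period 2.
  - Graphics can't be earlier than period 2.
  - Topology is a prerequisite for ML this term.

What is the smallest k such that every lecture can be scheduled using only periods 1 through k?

The precedence chain requires at least 2 distinct periods.
With at most 2 per period and 5 lectures, at least 3 periods are needed.
ML can't be placed before period 4, so the schedule must run through at least period 4.
4 works (last occupied period: period 4): for example Algebra in period 2; Topology in period 1; Systems in period 1; ML in period 4; Graphics in period 2.

4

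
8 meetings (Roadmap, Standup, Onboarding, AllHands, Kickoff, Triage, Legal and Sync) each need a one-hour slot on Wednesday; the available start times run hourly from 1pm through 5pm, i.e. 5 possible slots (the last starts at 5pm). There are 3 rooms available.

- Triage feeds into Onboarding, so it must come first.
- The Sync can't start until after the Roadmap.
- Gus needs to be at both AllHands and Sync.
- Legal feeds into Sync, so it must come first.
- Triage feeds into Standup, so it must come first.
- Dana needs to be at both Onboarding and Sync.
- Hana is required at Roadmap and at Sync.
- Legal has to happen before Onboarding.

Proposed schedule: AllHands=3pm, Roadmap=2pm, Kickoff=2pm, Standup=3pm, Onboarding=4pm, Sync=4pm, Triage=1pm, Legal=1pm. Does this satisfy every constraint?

No. Dana needs to be at both Onboarding and Sync is not satisfied.

Triage feeds into Onboarding, so it must come first — holds.
Legal has to happen before Onboarding — holds.
Hana is required at Roadmap and at Sync — holds.
Legal feeds into Sync, so it must come first — holds.
Gus needs to be at both AllHands and Sync — holds.
Dana needs to be at both Onboarding and Sync — violated.
The Sync can't start until after the Roadmap — holds.
There are 3 rooms available — holds.
Triage feeds into Standup, so it must come first — holds.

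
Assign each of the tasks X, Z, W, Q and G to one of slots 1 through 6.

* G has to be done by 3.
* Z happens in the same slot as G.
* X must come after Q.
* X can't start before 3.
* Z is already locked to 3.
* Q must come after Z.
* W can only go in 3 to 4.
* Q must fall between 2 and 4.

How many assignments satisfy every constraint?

4

Enumerating: G -> 3, X -> 5, Z -> 3, Q -> 4, W -> 3 | G in 3, X in 6, W in 3, Z in 3, Q in 4 | Z -> 3; G -> 3; Q -> 4; W -> 4; X -> 5 | G -> 3; X -> 6; W -> 4; Z -> 3; Q -> 4.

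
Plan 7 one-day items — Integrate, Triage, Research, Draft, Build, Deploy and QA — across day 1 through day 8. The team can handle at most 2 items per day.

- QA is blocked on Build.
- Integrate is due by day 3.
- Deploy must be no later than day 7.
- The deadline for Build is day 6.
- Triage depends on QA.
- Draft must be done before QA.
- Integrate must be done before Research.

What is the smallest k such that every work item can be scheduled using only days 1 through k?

4 days

The precedence chain requires at least 3 distinct days.
With at most 2 per day and 7 work items, at least 4 days are needed.
4 works (last occupied day: day 4): for example QA -> day 3, Integrate -> day 1, Deploy -> day 3, Build -> day 2, Research -> day 2, Triage -> day 4, Draft -> day 1.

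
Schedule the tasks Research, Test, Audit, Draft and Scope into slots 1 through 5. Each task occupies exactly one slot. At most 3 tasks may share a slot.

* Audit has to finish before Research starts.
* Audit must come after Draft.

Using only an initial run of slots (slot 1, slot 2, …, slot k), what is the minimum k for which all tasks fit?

3 slots

The precedence chain requires at least 3 distinct slots.
With at most 3 per slot and 5 tasks, at least 2 slots are needed.
3 works (last occupied slot: 3): for example Test=1, Research=3, Audit=2, Draft=1, Scope=1.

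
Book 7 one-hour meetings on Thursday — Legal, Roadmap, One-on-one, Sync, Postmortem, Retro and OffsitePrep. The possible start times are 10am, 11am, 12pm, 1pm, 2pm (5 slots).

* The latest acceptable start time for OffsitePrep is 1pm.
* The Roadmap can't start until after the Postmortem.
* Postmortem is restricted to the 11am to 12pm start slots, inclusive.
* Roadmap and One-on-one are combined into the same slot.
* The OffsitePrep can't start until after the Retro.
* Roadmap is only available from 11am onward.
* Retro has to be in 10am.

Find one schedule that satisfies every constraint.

OffsitePrep in 11am; Retro in 10am; Postmortem in 11am; Roadmap in 12pm; Sync in 10am; One-on-one in 12pm; Legal in 10am

Checking: Retro(10am) before OffsitePrep(11am); Postmortem(11am) before Roadmap(12pm); Roadmap = One-on-one = 12pm; Retro=10am in [10am,10am]; OffsitePrep=11am in [10am,1pm]; Postmortem=11am in [11am,12pm]; Roadmap=12pm in [11am,2pm].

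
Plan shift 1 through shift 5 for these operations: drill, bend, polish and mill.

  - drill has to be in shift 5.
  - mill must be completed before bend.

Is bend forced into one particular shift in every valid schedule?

No

bend can be shift 2 (e.g. mill=shift 1; drill=shift 5; bend=shift 2; polish=shift 1) or shift 3 (e.g. polish in shift 1, mill in shift 1, drill in shift 5, bend in shift 3).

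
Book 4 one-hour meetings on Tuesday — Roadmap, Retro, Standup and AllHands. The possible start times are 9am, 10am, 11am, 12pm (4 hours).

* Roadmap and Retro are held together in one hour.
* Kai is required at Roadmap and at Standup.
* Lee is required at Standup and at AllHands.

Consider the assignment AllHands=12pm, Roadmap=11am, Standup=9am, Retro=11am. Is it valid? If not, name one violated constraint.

Yes, all constraints hold

Roadmap and Retro are held together in one hour — holds.
Lee is required at Standup and at AllHands — holds.
Kai is required at Roadmap and at Standup — holds.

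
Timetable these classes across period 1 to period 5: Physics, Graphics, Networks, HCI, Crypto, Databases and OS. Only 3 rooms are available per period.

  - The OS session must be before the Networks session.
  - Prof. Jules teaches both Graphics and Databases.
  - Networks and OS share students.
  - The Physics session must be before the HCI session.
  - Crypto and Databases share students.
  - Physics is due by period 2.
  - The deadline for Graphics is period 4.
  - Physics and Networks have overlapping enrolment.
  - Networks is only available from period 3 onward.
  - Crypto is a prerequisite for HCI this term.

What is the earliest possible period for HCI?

Precedence pushes HCI to at least period 2.
HCI at period 2 is achievable: Crypto in period 1, OS in period 2, Physics in period 1, Networks in period 3, HCI in period 2, Graphics in period 1, Databases in period 2.

period 2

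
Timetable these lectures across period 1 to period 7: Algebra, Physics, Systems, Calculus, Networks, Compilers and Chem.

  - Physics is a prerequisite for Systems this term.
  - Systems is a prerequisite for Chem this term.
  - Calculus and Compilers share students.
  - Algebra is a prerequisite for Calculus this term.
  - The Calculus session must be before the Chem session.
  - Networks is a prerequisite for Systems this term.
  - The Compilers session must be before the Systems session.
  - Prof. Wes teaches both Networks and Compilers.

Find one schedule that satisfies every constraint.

Algebra in period 1, Systems in period 3, Calculus in period 2, Compilers in period 1, Physics in period 1, Chem in period 4, Networks in period 2

Checking: Compilers(period 1) before Systems(period 3); Calculus(period 2) before Chem(period 4); Algebra(period 1) before Calculus(period 2); Systems(period 3) before Chem(period 4); Physics(period 1) before Systems(period 3); Networks(period 2) before Systems(period 3); Networks(period 2) != Compilers(period 1); Calculus(period 2) != Compilers(period 1).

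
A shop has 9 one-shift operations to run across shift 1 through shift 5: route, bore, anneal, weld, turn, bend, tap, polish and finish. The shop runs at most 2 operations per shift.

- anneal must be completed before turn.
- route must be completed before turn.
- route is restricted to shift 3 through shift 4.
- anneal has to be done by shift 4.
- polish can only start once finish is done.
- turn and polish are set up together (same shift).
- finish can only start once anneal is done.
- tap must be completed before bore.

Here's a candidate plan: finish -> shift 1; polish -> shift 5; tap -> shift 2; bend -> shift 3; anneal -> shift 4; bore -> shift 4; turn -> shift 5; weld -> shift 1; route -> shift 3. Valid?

Invalid. finish can only start once anneal is done.

turn and polish are set up together (same shift) — holds.
finish can only start once anneal is done — violated.
tap must be completed before bore — holds.
polish can only start once finish is done — holds.
route must be completed before turn — holds.
anneal must be completed before turn — holds.
anneal has to be done by shift 4 — holds.
The shop runs at most 2 operations per shift — holds.
route is restricted to shift 3 through shift 4 — holds.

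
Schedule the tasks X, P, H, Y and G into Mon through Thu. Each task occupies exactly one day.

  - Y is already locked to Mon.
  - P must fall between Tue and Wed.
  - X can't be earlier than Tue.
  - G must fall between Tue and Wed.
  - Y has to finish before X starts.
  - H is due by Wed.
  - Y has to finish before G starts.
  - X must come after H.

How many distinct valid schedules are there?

24

Splitting on X: it can be Tue (4), Wed (8), Thu (12). Listing each branch's schedules as (P, H, Y, G):
X=Tue: (Tue,Mon,Mon,Tue) (Tue,Mon,Mon,Wed) (Wed,Mon,Mon,Tue) (Wed,Mon,Mon,Wed) — 4.
X=Wed: (Tue,Mon,Mon,Tue) (Tue,Mon,Mon,Wed) (Tue,Tue,Mon,Tue) (Tue,Tue,Mon,Wed) (Wed,Mon,Mon,Tue) (Wed,Mon,Mon,Wed) (Wed,Tue,Mon,Tue) (Wed,Tue,Mon,Wed) — 8.
X=Thu: (Tue,Mon,Mon,Tue) (Tue,Mon,Mon,Wed) (Tue,Tue,Mon,Tue) (Tue,Tue,Mon,Wed) (Tue,Wed,Mon,Tue) (Tue,Wed,Mon,Wed) (Wed,Mon,Mon,Tue) (Wed,Mon,Mon,Wed) (Wed,Tue,Mon,Tue) (Wed,Tue,Mon,Wed) (Wed,Wed,Mon,Tue) (Wed,Wed,Mon,Wed) — 12.
Summing: 4 + 8 + 12 = 24.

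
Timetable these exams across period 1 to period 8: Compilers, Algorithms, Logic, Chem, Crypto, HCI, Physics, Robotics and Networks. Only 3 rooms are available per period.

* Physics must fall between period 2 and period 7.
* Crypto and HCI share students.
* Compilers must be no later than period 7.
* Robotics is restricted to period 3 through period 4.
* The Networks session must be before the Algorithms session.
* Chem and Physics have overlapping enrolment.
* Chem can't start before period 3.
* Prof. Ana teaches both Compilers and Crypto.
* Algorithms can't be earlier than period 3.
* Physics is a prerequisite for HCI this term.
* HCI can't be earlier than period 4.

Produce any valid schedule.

Algorithms -> period 3, HCI -> period 4, Networks -> period 1, Compilers -> period 1, Robotics -> period 3, Chem -> period 3, Logic -> period 1, Crypto -> period 2, Physics -> period 2

Checking: Networks(period 1) before Algorithms(period 3); Physics(period 2) before HCI(period 4); Chem(period 3) != Physics(period 2); Compilers(period 1) != Crypto(period 2); Crypto(period 2) != HCI(period 4); Chem=period 3 in [period 3,period 8]; Algorithms=period 3 in [period 3,period 8]; HCI=period 4 in [period 4,period 8]; Physics=period 2 in [period 2,period 7]; Robotics=period 3 in [period 3,period 4]; Compilers=period 1 in [period 1,period 7]; max 3 per period (cap 3).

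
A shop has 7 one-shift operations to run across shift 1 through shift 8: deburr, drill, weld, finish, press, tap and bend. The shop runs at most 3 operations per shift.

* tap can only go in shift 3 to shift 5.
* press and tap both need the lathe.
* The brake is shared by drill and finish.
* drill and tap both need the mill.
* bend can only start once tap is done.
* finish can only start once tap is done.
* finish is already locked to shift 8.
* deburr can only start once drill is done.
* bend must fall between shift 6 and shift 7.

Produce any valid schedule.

tap in shift 3; deburr in shift 2; bend in shift 6; press in shift 1; finish in shift 8; weld in shift 1; drill in shift 1

Checking: tap(shift 3) before bend(shift 6); drill(shift 1) before deburr(shift 2); tap(shift 3) before finish(shift 8); drill(shift 1) != tap(shift 3); drill(shift 1) != finish(shift 8); press(shift 1) != tap(shift 3); tap=shift 3 in [shift 3,shift 5]; bend=shift 6 in [shift 6,shift 7]; finish=shift 8 in [shift 8,shift 8]; max 3 per shift (cap 3).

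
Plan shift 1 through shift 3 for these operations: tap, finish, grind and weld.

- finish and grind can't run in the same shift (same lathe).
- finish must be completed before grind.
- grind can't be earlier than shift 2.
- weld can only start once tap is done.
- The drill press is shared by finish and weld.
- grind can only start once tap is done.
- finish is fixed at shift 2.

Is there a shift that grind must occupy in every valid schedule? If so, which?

shift 3

grind's window is shift 2–shift 3.
finish is fixed at shift 2, and grind can't share a shift with finish.
So grind must be shift 3.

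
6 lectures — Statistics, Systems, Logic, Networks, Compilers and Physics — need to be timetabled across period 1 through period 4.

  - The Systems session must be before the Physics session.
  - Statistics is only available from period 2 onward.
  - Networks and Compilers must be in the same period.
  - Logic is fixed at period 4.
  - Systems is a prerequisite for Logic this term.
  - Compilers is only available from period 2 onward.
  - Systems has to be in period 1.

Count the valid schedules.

Splitting on Statistics: it can be period 2 (9), period 3 (9), period 4 (9). Listing each branch's schedules as (Systems, Logic, Networks, Compilers, Physics) by period number:
Statistics=period 2: (1,4,2,2,2) (1,4,2,2,3) (1,4,2,2,4) (1,4,3,3,2) (1,4,3,3,3) (1,4,3,3,4) (1,4,4,4,2) (1,4,4,4,3) (1,4,4,4,4) — 9.
Statistics=period 3: (1,4,2,2,2) (1,4,2,2,3) (1,4,2,2,4) (1,4,3,3,2) (1,4,3,3,3) (1,4,3,3,4) (1,4,4,4,2) (1,4,4,4,3) (1,4,4,4,4) — 9.
Statistics=period 4: (1,4,2,2,2) (1,4,2,2,3) (1,4,2,2,4) (1,4,3,3,2) (1,4,3,3,3) (1,4,3,3,4) (1,4,4,4,2) (1,4,4,4,3) (1,4,4,4,4) — 9.
Summing: 9 + 9 + 9 = 27.

27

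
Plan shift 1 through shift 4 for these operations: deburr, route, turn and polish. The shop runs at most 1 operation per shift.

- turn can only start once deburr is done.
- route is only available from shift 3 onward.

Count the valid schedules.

Splitting on deburr: it can be shift 1 (4), shift 2 (2). Listing each branch's schedules as (route, turn, polish) by shift number:
deburr=shift 1: (3,2,4) (3,4,2) (4,2,3) (4,3,2) — 4.
deburr=shift 2: (3,4,1) (4,3,1) — 2.
Summing: 4 + 2 = 6.

6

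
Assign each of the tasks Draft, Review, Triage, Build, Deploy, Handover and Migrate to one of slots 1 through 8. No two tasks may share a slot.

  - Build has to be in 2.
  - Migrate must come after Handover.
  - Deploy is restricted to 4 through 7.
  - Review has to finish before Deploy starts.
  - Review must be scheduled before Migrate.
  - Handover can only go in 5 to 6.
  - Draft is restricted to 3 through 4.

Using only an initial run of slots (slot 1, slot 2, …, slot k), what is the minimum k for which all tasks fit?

The precedence chain requires at least 2 distinct slots.
With at most 1 per slot and 7 tasks, at least 7 slots are needed.
Propagating the time windows through the other constraints, Migrate can't land before 6, so the schedule must run through at least slot 6.
7 works (last occupied slot: 7): for example Handover=5; Migrate=6; Deploy=4; Review=1; Draft=3; Build=2; Triage=7.

7 slots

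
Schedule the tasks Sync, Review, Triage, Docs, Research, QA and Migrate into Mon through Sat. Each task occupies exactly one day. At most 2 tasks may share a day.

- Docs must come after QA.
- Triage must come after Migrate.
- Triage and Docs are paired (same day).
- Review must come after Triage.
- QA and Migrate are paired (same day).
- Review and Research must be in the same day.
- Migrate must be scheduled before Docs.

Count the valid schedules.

60

Splitting on Review: it can be Wed (3), Thu (9), Fri (18), Sat (30). Listing each branch's schedules as (Sync, Triage, Docs, Research, QA, Migrate):
Review=Wed: (Thu,Tue,Tue,Wed,Mon,Mon) (Fri,Tue,Tue,Wed,Mon,Mon) (Sat,Tue,Tue,Wed,Mon,Mon) — 3.
Review=Thu: (Mon,Wed,Wed,Thu,Tue,Tue) (Tue,Wed,Wed,Thu,Mon,Mon) (Wed,Tue,Tue,Thu,Mon,Mon) (Fri,Tue,Tue,Thu,Mon,Mon) (Fri,Wed,Wed,Thu,Mon,Mon) (Fri,Wed,Wed,Thu,Tue,Tue) (Sat,Tue,Tue,Thu,Mon,Mon) (Sat,Wed,Wed,Thu,Mon,Mon) (Sat,Wed,Wed,Thu,Tue,Tue) — 9.
Review=Fri: (Mon,Wed,Wed,Fri,Tue,Tue) (Mon,Thu,Thu,Fri,Tue,Tue) (Mon,Thu,Thu,Fri,Wed,Wed) (Tue,Wed,Wed,Fri,Mon,Mon) (Tue,Thu,Thu,Fri,Mon,Mon) (Tue,Thu,Thu,Fri,Wed,Wed) (Wed,Tue,Tue,Fri,Mon,Mon) (Wed,Thu,Thu,Fri,Mon,Mon) (Wed,Thu,Thu,Fri,Tue,Tue) (Thu,Tue,Tue,Fri,Mon,Mon) (Thu,Wed,Wed,Fri,Mon,Mon) (Thu,Wed,Wed,Fri,Tue,Tue) (Sat,Tue,Tue,Fri,Mon,Mon) (Sat,Wed,Wed,Fri,Mon,Mon) (Sat,Wed,Wed,Fri,Tue,Tue) (Sat,Thu,Thu,Fri,Mon,Mon) (Sat,Thu,Thu,Fri,Tue,Tue) (Sat,Thu,Thu,Fri,Wed,Wed) — 18.
Review=Sat: (Mon,Wed,Wed,Sat,Tue,Tue) (Mon,Thu,Thu,Sat,Tue,Tue) (Mon,Thu,Thu,Sat,Wed,Wed) (Mon,Fri,Fri,Sat,Tue,Tue) (Mon,Fri,Fri,Sat,Wed,Wed) (Mon,Fri,Fri,Sat,Thu,Thu) (Tue,Wed,Wed,Sat,Mon,Mon) (Tue,Thu,Thu,Sat,Mon,Mon) (Tue,Thu,Thu,Sat,Wed,Wed) (Tue,Fri,Fri,Sat,Mon,Mon) (Tue,Fri,Fri,Sat,Wed,Wed) (Tue,Fri,Fri,Sat,Thu,Thu) (Wed,Tue,Tue,Sat,Mon,Mon) (Wed,Thu,Thu,Sat,Mon,Mon) (Wed,Thu,Thu,Sat,Tue,Tue) (Wed,Fri,Fri,Sat,Mon,Mon) (Wed,Fri,Fri,Sat,Tue,Tue) (Wed,Fri,Fri,Sat,Thu,Thu) (Thu,Tue,Tue,Sat,Mon,Mon) (Thu,Wed,Wed,Sat,Mon,Mon) (Thu,Wed,Wed,Sat,Tue,Tue) (Thu,Fri,Fri,Sat,Mon,Mon) (Thu,Fri,Fri,Sat,Tue,Tue) (Thu,Fri,Fri,Sat,Wed,Wed) (Fri,Tue,Tue,Sat,Mon,Mon) (Fri,Wed,Wed,Sat,Mon,Mon) (Fri,Wed,Wed,Sat,Tue,Tue) (Fri,Thu,Thu,Sat,Mon,Mon) (Fri,Thu,Thu,Sat,Tue,Tue) (Fri,Thu,Thu,Sat,Wed,Wed) — 30.
Summing: 3 + 9 + 18 + 30 = 60.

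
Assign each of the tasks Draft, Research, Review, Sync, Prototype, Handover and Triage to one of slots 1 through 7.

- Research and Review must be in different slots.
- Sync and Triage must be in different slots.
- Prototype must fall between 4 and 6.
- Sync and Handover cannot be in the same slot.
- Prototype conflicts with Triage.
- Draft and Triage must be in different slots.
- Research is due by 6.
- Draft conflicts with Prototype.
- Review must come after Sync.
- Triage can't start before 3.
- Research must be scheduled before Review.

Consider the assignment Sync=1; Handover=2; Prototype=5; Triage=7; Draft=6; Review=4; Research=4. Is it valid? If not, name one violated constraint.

Research must be scheduled before Review — violated.
Sync and Triage must be in different slots — holds.
Research and Review must be in different slots — violated.
Triage can't start before 3 — holds.
Prototype must fall between 4 and 6 — holds.
Draft conflicts with Prototype — holds.
Sync and Handover cannot be in the same slot — holds.
Research is due by 6 — holds.
Prototype conflicts with Triage — holds.
Review must come after Sync — holds.
Draft and Triage must be in different slots — holds.

Invalid. Research and Review must be in different slots.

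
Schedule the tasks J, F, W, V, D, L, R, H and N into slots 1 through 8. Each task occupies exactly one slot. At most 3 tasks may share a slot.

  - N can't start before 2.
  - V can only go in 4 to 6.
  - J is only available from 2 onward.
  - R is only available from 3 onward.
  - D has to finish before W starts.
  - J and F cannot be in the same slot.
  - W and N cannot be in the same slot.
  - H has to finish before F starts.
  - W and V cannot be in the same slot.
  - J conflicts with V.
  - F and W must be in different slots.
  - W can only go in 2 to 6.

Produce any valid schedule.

F=3, D=1, J=2, V=4, N=3, L=1, W=2, R=3, H=1

Checking: H(1) before F(3); D(1) before W(2); W(2) != V(4); F(3) != W(2); J(2) != F(3); J(2) != V(4); W(2) != N(3); W=2 in [2,6]; N=3 in [2,8]; V=4 in [4,6]; J=2 in [2,8]; R=3 in [3,8]; max 3 per slot (cap 3).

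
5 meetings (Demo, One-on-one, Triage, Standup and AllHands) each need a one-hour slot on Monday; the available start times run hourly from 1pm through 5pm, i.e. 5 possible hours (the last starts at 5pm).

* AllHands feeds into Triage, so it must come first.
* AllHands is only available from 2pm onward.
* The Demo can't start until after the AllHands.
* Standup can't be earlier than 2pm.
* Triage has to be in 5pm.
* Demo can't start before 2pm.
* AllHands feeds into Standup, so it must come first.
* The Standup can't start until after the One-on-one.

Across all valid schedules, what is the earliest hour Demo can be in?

Demo is available from 2pm; precedence pushes Demo to at least 3pm.
Demo at 3pm is achievable: Demo -> 3pm; One-on-one -> 1pm; AllHands -> 2pm; Standup -> 3pm; Triage -> 5pm.

3pm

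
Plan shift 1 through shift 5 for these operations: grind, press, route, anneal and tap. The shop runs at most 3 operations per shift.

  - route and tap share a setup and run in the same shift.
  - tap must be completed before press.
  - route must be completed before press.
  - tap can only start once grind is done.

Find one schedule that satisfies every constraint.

anneal in shift 1, grind in shift 1, press in shift 3, route in shift 2, tap in shift 2

Checking: route(shift 2) before press(shift 3); tap(shift 2) before press(shift 3); grind(shift 1) before tap(shift 2); route = tap = shift 2; max 2 per shift (cap 3).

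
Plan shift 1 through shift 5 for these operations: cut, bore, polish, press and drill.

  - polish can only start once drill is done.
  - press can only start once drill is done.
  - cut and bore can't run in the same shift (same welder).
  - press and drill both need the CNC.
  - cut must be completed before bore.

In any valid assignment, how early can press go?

Precedence pushes press to at least shift 2.
press at shift 2 is achievable: polish=shift 2; bore=shift 2; press=shift 2; cut=shift 1; drill=shift 1.

shift 2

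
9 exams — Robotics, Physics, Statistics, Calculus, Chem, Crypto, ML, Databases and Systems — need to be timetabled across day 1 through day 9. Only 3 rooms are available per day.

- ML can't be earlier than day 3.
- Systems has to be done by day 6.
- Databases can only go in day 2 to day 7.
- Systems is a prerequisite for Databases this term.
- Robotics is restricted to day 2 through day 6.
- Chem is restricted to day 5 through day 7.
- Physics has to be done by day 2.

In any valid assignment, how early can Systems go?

Systems's own window allows nothing later than day 6.
Systems at day 1 is achievable: Crypto=day 3; Chem=day 5; Statistics=day 1; Databases=day 2; Physics=day 1; Calculus=day 2; ML=day 3; Systems=day 1; Robotics=day 2.

day 1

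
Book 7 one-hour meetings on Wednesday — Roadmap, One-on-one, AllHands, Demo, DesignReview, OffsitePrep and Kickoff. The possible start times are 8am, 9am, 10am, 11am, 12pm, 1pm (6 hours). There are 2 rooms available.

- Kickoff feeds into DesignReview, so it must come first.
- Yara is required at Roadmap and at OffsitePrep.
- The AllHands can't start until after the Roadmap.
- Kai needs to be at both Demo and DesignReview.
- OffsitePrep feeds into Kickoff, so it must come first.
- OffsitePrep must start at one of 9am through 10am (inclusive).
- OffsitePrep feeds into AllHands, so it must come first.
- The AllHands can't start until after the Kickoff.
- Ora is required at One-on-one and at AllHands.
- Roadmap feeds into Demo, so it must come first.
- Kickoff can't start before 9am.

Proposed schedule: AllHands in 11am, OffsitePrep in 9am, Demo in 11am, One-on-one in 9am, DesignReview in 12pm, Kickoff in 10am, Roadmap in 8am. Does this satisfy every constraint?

Kai needs to be at both Demo and DesignReview — holds.
Kickoff feeds into DesignReview, so it must come first — holds.
There are 2 rooms available — holds.
Ora is required at One-on-one and at AllHands — holds.
Kickoff can't start before 9am — holds.
OffsitePrep feeds into Kickoff, so it must come first — holds.
Yara is required at Roadmap and at OffsitePrep — holds.
The AllHands can't start until after the Roadmap — holds.
Roadmap feeds into Demo, so it must come first — holds.
OffsitePrep feeds into AllHands, so it must come first — holds.
OffsitePrep must start at one of 9am through 10am (inclusive) — holds.
The AllHands can't start until after the Kickoff — holds.

Valid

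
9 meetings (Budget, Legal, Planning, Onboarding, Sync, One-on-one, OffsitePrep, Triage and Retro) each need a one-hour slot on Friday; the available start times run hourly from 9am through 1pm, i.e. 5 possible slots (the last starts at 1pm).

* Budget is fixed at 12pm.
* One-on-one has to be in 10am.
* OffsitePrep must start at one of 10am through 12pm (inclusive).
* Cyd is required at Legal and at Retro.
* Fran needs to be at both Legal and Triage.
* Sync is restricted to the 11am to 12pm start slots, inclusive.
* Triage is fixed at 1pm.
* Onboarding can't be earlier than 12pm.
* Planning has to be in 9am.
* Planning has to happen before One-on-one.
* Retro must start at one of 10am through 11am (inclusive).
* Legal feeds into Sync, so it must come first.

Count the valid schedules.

42

Splitting on Legal: it can be 9am (24), 10am (12), 11am (6). Listing each branch's schedules as (Budget, Planning, Onboarding, Sync, One-on-one, OffsitePrep, Triage, Retro):
Legal=9am: (12pm,9am,12pm,11am,10am,10am,1pm,10am) (12pm,9am,12pm,11am,10am,10am,1pm,11am) (12pm,9am,12pm,11am,10am,11am,1pm,10am) (12pm,9am,12pm,11am,10am,11am,1pm,11am) (12pm,9am,12pm,11am,10am,12pm,1pm,10am) (12pm,9am,12pm,11am,10am,12pm,1pm,11am) (12pm,9am,12pm,12pm,10am,10am,1pm,10am) (12pm,9am,12pm,12pm,10am,10am,1pm,11am) (12pm,9am,12pm,12pm,10am,11am,1pm,10am) (12pm,9am,12pm,12pm,10am,11am,1pm,11am) (12pm,9am,12pm,12pm,10am,12pm,1pm,10am) (12pm,9am,12pm,12pm,10am,12pm,1pm,11am) (12pm,9am,1pm,11am,10am,10am,1pm,10am) (12pm,9am,1pm,11am,10am,10am,1pm,11am) (12pm,9am,1pm,11am,10am,11am,1pm,10am) (12pm,9am,1pm,11am,10am,11am,1pm,11am) (12pm,9am,1pm,11am,10am,12pm,1pm,10am) (12pm,9am,1pm,11am,10am,12pm,1pm,11am) (12pm,9am,1pm,12pm,10am,10am,1pm,10am) (12pm,9am,1pm,12pm,10am,10am,1pm,11am) (12pm,9am,1pm,12pm,10am,11am,1pm,10am) (12pm,9am,1pm,12pm,10am,11am,1pm,11am) (12pm,9am,1pm,12pm,10am,12pm,1pm,10am) (12pm,9am,1pm,12pm,10am,12pm,1pm,11am) — 24.
Legal=10am: (12pm,9am,12pm,11am,10am,10am,1pm,11am) (12pm,9am,12pm,11am,10am,11am,1pm,11am) (12pm,9am,12pm,11am,10am,12pm,1pm,11am) (12pm,9am,12pm,12pm,10am,10am,1pm,11am) (12pm,9am,12pm,12pm,10am,11am,1pm,11am) (12pm,9am,12pm,12pm,10am,12pm,1pm,11am) (12pm,9am,1pm,11am,10am,10am,1pm,11am) (12pm,9am,1pm,11am,10am,11am,1pm,11am) (12pm,9am,1pm,11am,10am,12pm,1pm,11am) (12pm,9am,1pm,12pm,10am,10am,1pm,11am) (12pm,9am,1pm,12pm,10am,11am,1pm,11am) (12pm,9am,1pm,12pm,10am,12pm,1pm,11am) — 12.
Legal=11am: (12pm,9am,12pm,12pm,10am,10am,1pm,10am) (12pm,9am,12pm,12pm,10am,11am,1pm,10am) (12pm,9am,12pm,12pm,10am,12pm,1pm,10am) (12pm,9am,1pm,12pm,10am,10am,1pm,10am) (12pm,9am,1pm,12pm,10am,11am,1pm,10am) (12pm,9am,1pm,12pm,10am,12pm,1pm,10am) — 6.
Summing: 24 + 12 + 6 = 42.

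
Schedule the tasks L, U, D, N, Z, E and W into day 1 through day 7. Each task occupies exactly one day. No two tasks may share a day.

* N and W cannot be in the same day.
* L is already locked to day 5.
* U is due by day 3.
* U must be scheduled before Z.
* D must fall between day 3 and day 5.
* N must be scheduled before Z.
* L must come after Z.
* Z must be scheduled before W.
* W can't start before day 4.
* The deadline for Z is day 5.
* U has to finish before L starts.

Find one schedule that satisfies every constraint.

U -> day 1; Z -> day 4; L -> day 5; W -> day 6; D -> day 3; N -> day 2; E -> day 7

Checking: U(day 1) before Z(day 4); N(day 2) before Z(day 4); Z(day 4) before W(day 6); U(day 1) before L(day 5); Z(day 4) before L(day 5); N(day 2) != W(day 6); D=day 3 in [day 3,day 5]; W=day 6 in [day 4,day 7]; L=day 5 in [day 5,day 5]; Z=day 4 in [day 1,day 5]; U=day 1 in [day 1,day 3]; max 1 per day (cap 1).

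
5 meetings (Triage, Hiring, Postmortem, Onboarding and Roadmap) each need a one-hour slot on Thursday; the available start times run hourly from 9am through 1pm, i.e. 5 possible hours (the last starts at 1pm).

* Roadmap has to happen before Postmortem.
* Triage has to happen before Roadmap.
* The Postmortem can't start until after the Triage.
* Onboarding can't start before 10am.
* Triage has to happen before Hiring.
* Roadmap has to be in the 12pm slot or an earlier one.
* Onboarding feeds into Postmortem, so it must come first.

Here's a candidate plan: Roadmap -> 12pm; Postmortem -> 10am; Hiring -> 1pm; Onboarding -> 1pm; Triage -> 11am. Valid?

Invalid. Onboarding feeds into Postmortem, so it must come first.

Roadmap has to happen before Postmortem — violated.
Onboarding feeds into Postmortem, so it must come first — violated.
The Postmortem can't start until after the Triage — violated.
Roadmap has to be in the 12pm slot or an earlier one — holds.
Triage has to happen before Hiring — holds.
Triage has to happen before Roadmap — holds.
Onboarding can't start before 10am — holds.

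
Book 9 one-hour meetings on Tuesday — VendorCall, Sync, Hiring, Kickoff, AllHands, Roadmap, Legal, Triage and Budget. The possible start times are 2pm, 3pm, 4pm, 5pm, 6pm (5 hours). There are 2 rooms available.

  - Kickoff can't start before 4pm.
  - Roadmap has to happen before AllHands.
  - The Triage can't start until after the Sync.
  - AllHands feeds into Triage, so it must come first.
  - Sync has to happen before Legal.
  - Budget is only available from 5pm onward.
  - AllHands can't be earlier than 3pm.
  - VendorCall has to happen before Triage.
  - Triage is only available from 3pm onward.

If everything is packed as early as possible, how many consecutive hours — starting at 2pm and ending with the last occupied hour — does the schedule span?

5 hours

The precedence chain requires at least 3 distinct hours.
With at most 2 per hour and 9 meetings, at least 5 hours are needed.
Budget can't be placed before 5pm — that is hour 4 counting from 2pm — so the schedule must run through at least 4 hours.
5 works (last occupied hour: 6pm): for example VendorCall=3pm; Legal=5pm; Triage=4pm; AllHands=3pm; Hiring=6pm; Sync=2pm; Kickoff=4pm; Roadmap=2pm; Budget=5pm.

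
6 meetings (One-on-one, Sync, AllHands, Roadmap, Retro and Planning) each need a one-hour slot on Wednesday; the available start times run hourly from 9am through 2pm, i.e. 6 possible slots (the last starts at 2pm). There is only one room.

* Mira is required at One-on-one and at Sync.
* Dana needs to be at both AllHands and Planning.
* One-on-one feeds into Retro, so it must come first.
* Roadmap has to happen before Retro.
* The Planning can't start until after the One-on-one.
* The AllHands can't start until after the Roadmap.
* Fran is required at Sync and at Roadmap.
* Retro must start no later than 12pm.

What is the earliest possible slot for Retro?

Precedence pushes Retro to at least 10am; Retro's own window allows nothing later than 12pm.
Retro at 11am is achievable: Retro=11am; One-on-one=9am; AllHands=12pm; Sync=2pm; Planning=1pm; Roadmap=10am.
Nothing earlier works — the conflict and capacity constraints rule out every slot before 11am.

11am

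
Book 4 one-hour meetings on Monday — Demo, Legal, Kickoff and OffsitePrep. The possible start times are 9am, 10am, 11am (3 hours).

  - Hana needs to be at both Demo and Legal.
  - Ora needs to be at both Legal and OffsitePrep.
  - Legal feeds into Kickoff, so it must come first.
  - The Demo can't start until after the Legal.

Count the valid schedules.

10

Splitting on Demo: it can be 10am (4), 11am (6). Listing each branch's schedules as (Legal, Kickoff, OffsitePrep):
Demo=10am: (9am,10am,10am) (9am,10am,11am) (9am,11am,10am) (9am,11am,11am) — 4.
Demo=11am: (9am,10am,10am) (9am,10am,11am) (9am,11am,10am) (9am,11am,11am) (10am,11am,9am) (10am,11am,11am) — 6.
Summing: 4 + 6 = 10.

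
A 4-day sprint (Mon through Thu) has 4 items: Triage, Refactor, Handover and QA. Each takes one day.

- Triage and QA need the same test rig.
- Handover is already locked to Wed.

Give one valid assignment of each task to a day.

Triage in Mon, QA in Tue, Refactor in Mon, Handover in Wed

Checking: Triage(Mon) != QA(Tue); Handover=Wed in [Wed,Wed].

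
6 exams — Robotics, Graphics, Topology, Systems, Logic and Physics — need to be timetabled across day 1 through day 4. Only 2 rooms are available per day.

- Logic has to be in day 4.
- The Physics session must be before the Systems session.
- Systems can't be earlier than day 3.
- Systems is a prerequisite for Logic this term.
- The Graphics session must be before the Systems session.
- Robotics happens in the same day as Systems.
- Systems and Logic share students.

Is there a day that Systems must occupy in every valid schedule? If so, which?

Systems's window is day 3–day 4.
Logic is fixed at day 4, and Systems can't share a day with Logic.
So Systems must be day 3.

day 3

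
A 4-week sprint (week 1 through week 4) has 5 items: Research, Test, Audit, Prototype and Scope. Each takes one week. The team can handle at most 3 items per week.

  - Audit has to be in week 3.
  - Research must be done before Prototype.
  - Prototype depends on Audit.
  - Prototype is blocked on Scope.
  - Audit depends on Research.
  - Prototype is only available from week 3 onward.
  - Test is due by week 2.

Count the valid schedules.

Splitting on Research: it can be week 1 (6), week 2 (6). Listing each branch's schedules as (Test, Audit, Prototype, Scope) by week number:
Research=week 1: (1,3,4,1) (1,3,4,2) (1,3,4,3) (2,3,4,1) (2,3,4,2) (2,3,4,3) — 6.
Research=week 2: (1,3,4,1) (1,3,4,2) (1,3,4,3) (2,3,4,1) (2,3,4,2) (2,3,4,3) — 6.
Summing: 6 + 6 = 12.

12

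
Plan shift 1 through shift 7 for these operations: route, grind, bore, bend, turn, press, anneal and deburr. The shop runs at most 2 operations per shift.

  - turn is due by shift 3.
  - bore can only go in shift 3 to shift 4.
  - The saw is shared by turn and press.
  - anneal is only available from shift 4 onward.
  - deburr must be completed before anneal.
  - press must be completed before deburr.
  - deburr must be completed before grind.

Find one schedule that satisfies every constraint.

route -> shift 1; bore -> shift 3; bend -> shift 2; anneal -> shift 4; grind -> shift 4; turn -> shift 1; deburr -> shift 3; press -> shift 2

Checking: press(shift 2) before deburr(shift 3); deburr(shift 3) before grind(shift 4); deburr(shift 3) before anneal(shift 4); turn(shift 1) != press(shift 2); bore=shift 3 in [shift 3,shift 4]; anneal=shift 4 in [shift 4,shift 7]; turn=shift 1 in [shift 1,shift 3]; max 2 per shift (cap 2).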